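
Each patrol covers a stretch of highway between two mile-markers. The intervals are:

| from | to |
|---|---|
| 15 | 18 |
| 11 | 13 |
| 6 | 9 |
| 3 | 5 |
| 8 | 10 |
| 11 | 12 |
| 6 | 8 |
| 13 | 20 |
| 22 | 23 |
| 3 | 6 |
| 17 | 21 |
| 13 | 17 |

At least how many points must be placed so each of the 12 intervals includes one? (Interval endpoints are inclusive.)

5

Process intervals by earliest right end; each time one isn't hit yet, stab at its right endpoint.
By right end: [3,5]  [3,6]  [6,8]  [6,9]  [8,10]  [11,12]  [11,13]  [13,17]  [15,18]  [13,20]  [17,21]  [22,23]
[3,5] uncovered → point at 5; [6,8] uncovered → point at 8; [11,12] uncovered → point at 12; [13,17] uncovered → point at 17; [22,23] uncovered → point at 23.
Points: 5, 8, 12, 17, 23 (5 total).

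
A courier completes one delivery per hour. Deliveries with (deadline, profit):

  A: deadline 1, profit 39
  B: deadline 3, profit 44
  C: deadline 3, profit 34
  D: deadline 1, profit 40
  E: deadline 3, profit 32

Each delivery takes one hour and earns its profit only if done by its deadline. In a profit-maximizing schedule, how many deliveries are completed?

3

By profit: B(d3,44), D(d1,40), A(d1,39), C(d3,34), E(d3,32)
B→slot 3; D→slot 1; A skipped; C→slot 2; E skipped.
3 of 5 scheduled.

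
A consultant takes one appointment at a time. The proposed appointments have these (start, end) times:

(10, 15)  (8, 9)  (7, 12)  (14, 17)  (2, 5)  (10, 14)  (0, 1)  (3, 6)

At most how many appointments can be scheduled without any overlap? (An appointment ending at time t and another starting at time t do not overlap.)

5

Sort by end time and greedily take each interval whose start is ≥ the last chosen end.
Sorted by end: (0,1)  (2,5)  (3,6)  (8,9)  (7,12)  (10,14)  (10,15)  (14,17)
take (0,1); take (2,5); skip (3,6); take (8,9); skip (7,12); take (10,14); take (14,17).
Selected 5 appointments.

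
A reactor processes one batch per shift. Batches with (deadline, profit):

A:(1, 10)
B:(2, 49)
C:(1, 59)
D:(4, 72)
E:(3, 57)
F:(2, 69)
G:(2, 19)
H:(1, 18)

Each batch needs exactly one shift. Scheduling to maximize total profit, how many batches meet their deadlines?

4

Profit order: D=72 F=69 C=59 E=57 B=49 G=19 H=18 A=10
Assign: D→slot 4, F→slot 2, C→slot 1, E→slot 3, B skipped, G skipped, H skipped, A skipped.
Slots: [1:C] [2:F] [3:E] [4:D]
4 of 8 scheduled.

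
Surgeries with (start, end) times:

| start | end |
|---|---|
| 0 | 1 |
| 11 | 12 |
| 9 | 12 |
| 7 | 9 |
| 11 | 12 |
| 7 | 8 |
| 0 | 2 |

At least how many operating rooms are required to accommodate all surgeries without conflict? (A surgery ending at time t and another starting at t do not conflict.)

Events (time:±→running): 0:+→1 0:+→2 1:-→1 2:-→0 7:+→1 7:+→2 8:-→1 9:-→0 9:+→1 11:+→2 11:+→3 … peak 3.

3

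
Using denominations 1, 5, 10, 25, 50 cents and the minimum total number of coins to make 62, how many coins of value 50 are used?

62 − 1×50→12 − 1×10→2 − 2×1→0
Count of 50: 1

1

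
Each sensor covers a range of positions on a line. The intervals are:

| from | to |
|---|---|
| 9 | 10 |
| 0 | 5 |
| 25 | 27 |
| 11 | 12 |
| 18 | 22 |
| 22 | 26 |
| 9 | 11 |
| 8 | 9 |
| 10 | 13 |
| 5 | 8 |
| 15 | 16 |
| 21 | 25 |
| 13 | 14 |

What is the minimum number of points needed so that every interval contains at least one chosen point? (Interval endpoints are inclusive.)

7

Sorted: [0,5] [5,8] [8,9] [9,10] [9,11] [11,12] [10,13] [13,14] [15,16] [18,22] [21,25] [22,26] [25,27]
{[0,5],[5,8]} hit by 5; {[8,9],[9,10],[9,11]} hit by 9; {[11,12],[10,13]} hit by 12; {[13,14]} hit by 14; {[15,16]} hit by 16; {[18,22],[21,25],[22,26]} hit by 22; {[25,27]} hit by 27.
Points: 5, 9, 12, 14, 16, 22, 27 (7 total).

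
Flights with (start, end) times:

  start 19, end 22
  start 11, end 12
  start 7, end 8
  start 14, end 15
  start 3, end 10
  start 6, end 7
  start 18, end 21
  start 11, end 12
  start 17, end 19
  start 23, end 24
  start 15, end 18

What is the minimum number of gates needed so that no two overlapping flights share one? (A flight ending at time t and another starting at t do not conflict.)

2

Count concurrent intervals with a sweep; the peak is the room count.
starts: [3, 6, 7, 11, 11, 14, 15, 17, 18, 19, 23]
ends:   [7, 8, 10, 12, 12, 15, 18, 19, 21, 22, 24]
s3→1 s6→2  — peak 2.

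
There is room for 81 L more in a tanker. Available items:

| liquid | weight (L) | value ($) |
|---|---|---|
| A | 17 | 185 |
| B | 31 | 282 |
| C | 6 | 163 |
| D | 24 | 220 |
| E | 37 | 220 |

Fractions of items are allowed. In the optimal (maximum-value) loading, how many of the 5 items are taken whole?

Ratios (sorted): C 27.17, A 10.88, D 9.17, B 9.10, E 5.95
take C (6 @ 163); take A (17 @ 185); take D (24 @ 220); take B (31 @ 282); take 3/37 of E → 17.84. Capacity used 81/81.
4 item(s) taken whole; one partial (take 3/37 of E).

4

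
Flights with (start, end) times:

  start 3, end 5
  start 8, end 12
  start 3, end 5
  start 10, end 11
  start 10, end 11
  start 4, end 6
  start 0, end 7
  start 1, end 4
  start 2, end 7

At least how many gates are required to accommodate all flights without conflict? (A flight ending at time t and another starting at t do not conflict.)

5

starts: [0, 1, 2, 3, 3, 4, 8, 10, 10]
ends:   [4, 5, 5, 6, 7, 7, 11, 11, 12]
s0→1 s1→2 s2→3 s3→4 s3→5  — peak 5.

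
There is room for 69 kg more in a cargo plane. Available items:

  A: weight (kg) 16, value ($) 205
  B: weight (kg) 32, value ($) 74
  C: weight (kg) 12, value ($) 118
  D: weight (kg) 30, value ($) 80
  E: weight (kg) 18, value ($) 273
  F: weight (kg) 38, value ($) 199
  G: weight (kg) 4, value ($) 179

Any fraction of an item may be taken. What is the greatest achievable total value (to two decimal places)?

Sort by value per unit weight and fill in that order.
Ratios (sorted): G 44.75, E 15.17, A 12.81, C 9.83, F 5.24, D 2.67, B 2.31
take G (4 @ 179); take E (18 @ 273); take A (16 @ 205); take C (12 @ 118); take 19/38 of F → 99.50. Capacity used 69/69.
Total value = 874.50

874.50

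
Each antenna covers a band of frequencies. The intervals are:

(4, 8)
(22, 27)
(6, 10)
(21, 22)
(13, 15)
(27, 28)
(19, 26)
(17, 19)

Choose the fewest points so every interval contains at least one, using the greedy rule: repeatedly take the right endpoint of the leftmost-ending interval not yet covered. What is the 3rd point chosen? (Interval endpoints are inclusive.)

Sort by right endpoint; whenever an interval is uncovered, place a point at its right end.
Sorted: [4,8] [6,10] [13,15] [17,19] [21,22] [19,26] [22,27] [27,28]
{[4,8],[6,10]} hit by 8; {[13,15]} hit by 15; {[17,19]} hit by 19; {[21,22],[19,26],[22,27]} hit by 22; {[27,28]} hit by 28.
Points: 8, 15, 19, 22, 28 (5 total).

19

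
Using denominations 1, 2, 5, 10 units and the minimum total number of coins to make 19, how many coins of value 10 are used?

1

19 − 1×10→9 − 1×5→4 − 2×2→0
Count of 10: 1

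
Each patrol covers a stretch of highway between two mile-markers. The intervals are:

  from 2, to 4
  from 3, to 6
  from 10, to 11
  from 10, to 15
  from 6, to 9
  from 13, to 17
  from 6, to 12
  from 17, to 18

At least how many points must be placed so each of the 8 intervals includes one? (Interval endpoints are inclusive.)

4

Sort by right endpoint; whenever an interval is uncovered, place a point at its right end.
By right end: [2,4]  [3,6]  [6,9]  [10,11]  [6,12]  [10,15]  [13,17]  [17,18]
[2,4] uncovered → point at 4; [6,9] uncovered → point at 9; [10,11] uncovered → point at 11; [13,17] uncovered → point at 17.
Points: 4, 9, 11, 17 (4 total).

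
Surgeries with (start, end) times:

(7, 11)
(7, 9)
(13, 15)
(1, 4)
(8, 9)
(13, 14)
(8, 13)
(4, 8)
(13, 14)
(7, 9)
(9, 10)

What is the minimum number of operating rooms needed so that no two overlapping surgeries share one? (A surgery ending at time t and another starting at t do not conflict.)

Count concurrent intervals with a sweep; the peak is the room count.
Events (time:±→running): 1:+→1 4:-→0 4:+→1 7:+→2 7:+→3 7:+→4 8:-→3 8:+→4 8:+→5 … peak 5.

5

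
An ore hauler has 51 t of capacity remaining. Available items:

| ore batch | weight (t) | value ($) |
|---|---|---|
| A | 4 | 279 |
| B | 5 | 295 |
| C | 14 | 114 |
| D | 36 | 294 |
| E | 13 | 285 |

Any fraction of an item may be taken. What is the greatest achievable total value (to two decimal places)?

1095.83

Sort by value per unit weight and fill in that order.
Order: A (279/4=69.75) > B (295/5=59.00) > E (285/13=21.92) > D (294/36=8.17) > C (114/14=8.14)
Fill: take A (4 @ 279) → take B (5 @ 295) → take E (13 @ 285) → take 29/36 of D → 236.83; 51/51 used.
Total value = 1095.83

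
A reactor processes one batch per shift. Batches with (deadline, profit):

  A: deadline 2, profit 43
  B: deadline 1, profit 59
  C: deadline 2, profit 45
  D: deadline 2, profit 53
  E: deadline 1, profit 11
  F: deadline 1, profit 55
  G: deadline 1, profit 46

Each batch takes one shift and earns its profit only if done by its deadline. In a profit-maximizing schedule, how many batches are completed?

2

Sort by profit descending; place each in the latest free slot ≤ its deadline.
Profit order: B=59 F=55 D=53 G=46 C=45 A=43 E=11
Assign: B→slot 1, F skipped, D→slot 2, G skipped, C skipped, A skipped, E skipped.
Slots: [1:B] [2:D]
2 of 7 scheduled.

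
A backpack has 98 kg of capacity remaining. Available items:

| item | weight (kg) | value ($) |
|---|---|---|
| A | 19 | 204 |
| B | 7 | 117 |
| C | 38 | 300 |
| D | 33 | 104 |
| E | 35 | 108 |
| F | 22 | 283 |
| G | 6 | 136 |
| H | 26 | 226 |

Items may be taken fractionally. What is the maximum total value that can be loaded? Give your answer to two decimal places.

1108.11

Order: G (136/6=22.67) > B (117/7=16.71) > F (283/22=12.86) > A (204/19=10.74) > H (226/26=8.69) > C (300/38=7.89) > D (104/33=3.15) > E (108/35=3.09)
Fill: take G (6 @ 136) → take B (7 @ 117) → take F (22 @ 283) → take A (19 @ 204) → take H (26 @ 226) → take 18/38 of C → 142.11; 98/98 used.
Total value = 1108.11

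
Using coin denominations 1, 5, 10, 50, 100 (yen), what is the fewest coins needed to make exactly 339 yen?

339 − 3×100→39 − 3×10→9 − 1×5→4 − 4×1→0
Total coins = 3 + 3 + 1 + 4 = 11

11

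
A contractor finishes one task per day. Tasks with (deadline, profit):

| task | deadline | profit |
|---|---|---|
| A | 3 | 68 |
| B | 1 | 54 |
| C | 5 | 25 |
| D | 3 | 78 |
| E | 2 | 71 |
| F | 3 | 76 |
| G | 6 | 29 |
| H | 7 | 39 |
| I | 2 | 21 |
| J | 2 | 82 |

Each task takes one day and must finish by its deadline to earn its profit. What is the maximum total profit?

329

By profit: J(d2,82), D(d3,78), F(d3,76), E(d2,71), A(d3,68), B(d1,54), H(d7,39), G(d6,29), C(d5,25), I(d2,21)
J→slot 2; D→slot 3; F→slot 1; E skipped; A skipped; B skipped; H→slot 7; G→slot 6; C→slot 5; I skipped.
Profit = 76 + 82 + 78 + 25 + 29 + 39 = 329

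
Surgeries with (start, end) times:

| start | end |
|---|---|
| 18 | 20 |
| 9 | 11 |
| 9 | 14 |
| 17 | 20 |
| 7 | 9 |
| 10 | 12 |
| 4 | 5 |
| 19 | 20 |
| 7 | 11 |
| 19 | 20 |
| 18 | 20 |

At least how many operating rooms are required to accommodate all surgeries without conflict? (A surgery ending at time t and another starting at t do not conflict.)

Count concurrent intervals with a sweep; the peak is the room count.
starts: [4, 7, 7, 9, 9, 10, 17, 18, 18, 19, 19]
ends:   [5, 9, 11, 11, 12, 14, 20, 20, 20, 20, 20]
s4→1 e5→0 s7→1 s7→2 e9→1 s9→2 s9→3 s10→4 e11→3 e11→2 e12→1 e14→0 s17→1 s18→2 s18→3 s19→4 s19→5  — peak 5.

5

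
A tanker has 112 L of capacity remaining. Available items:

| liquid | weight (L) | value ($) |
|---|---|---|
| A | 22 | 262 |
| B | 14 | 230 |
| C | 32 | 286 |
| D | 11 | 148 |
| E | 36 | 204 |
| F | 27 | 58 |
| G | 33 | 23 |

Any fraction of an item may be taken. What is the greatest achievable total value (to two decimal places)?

1113.00

Sort by value per unit weight and fill in that order.
Order: B (230/14=16.43) > D (148/11=13.45) > A (262/22=11.91) > C (286/32=8.94) > E (204/36=5.67) > F (58/27=2.15) > G (23/33=0.70)
Fill: take B (14 @ 230) → take D (11 @ 148) → take A (22 @ 262) → take C (32 @ 286) → take 33/36 of E → 187.00; 112/112 used.
Total value = 1113.00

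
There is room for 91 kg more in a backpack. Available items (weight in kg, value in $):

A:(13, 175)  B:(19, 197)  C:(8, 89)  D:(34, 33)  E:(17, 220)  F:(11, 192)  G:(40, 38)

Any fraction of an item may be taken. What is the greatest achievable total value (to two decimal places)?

895.32

Sort by value per unit weight and fill in that order.
Ratios (sorted): F 17.45, A 13.46, E 12.94, C 11.12, B 10.37, D 0.97, G 0.95
take F (11 @ 192); take A (13 @ 175); take E (17 @ 220); take C (8 @ 89); take B (19 @ 197); take 23/34 of D → 22.32. Capacity used 91/91.
Total value = 895.32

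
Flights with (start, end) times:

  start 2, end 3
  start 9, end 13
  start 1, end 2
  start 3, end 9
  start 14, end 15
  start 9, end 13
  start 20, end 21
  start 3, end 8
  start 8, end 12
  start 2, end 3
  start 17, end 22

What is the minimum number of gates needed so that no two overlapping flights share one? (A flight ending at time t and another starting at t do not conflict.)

The answer is the maximum number of intervals overlapping at any instant.
starts: [1, 2, 2, 3, 3, 8, 9, 9, 14, 17, 20]
ends:   [2, 3, 3, 8, 9, 12, 13, 13, 15, 21, 22]
s1→1 e2→0 s2→1 s2→2 e3→1 e3→0 s3→1 s3→2 e8→1 s8→2 e9→1 s9→2 s9→3  — peak 3.

3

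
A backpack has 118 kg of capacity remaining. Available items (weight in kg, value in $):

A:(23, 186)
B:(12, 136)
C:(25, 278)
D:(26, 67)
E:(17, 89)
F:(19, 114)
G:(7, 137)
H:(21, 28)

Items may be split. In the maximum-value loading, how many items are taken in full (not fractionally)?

6

Ratios (sorted): G 19.57, B 11.33, C 11.12, A 8.09, F 6.00, E 5.24, D 2.58, H 1.33
take G (7 @ 137); take B (12 @ 136); take C (25 @ 278); take A (23 @ 186); take F (19 @ 114); take E (17 @ 89); take 15/26 of D → 38.65. Capacity used 118/118.
6 item(s) taken whole; one partial (take 15/26 of D).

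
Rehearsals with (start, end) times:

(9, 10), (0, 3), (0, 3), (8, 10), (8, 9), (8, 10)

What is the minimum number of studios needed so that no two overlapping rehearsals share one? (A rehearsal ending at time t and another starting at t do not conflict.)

3

starts: [0, 0, 8, 8, 8, 9]
ends:   [3, 3, 9, 10, 10, 10]
s0→1 s0→2 e3→1 e3→0 s8→1 s8→2 s8→3  — peak 3.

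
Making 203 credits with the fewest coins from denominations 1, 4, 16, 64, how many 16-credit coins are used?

0

Greedy: take as many of the largest coin as possible, then repeat with the remainder.
203 = 3×64 + 2×4 + 3×1
Count of 16: 0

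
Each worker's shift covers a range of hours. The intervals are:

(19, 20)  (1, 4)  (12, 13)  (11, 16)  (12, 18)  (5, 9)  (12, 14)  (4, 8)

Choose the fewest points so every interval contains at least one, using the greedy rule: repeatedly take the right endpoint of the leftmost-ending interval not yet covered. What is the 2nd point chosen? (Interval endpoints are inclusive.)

Sorted: [1,4] [4,8] [5,9] [12,13] [12,14] [11,16] [12,18] [19,20]
{[1,4],[4,8]} hit by 4; {[5,9]} hit by 9; {[12,13],[12,14],[11,16],[12,18]} hit by 13; {[19,20]} hit by 20.
Points: 4, 9, 13, 20 (4 total).

9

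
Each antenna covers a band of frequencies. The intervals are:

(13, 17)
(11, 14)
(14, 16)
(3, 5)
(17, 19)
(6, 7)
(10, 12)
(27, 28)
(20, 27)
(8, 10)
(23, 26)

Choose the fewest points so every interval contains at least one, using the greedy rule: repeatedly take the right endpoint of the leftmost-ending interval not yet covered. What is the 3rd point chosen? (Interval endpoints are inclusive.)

Process intervals by earliest right end; each time one isn't hit yet, stab at its right endpoint.
By right end: [3,5]  [6,7]  [8,10]  [10,12]  [11,14]  [14,16]  [13,17]  [17,19]  [23,26]  [20,27]  [27,28]
[3,5] uncovered → point at 5; [6,7] uncovered → point at 7; [8,10] uncovered → point at 10; [11,14] uncovered → point at 14; [17,19] uncovered → point at 19; [23,26] uncovered → point at 26; [27,28] uncovered → point at 28.
Points: 5, 7, 10, 14, 19, 26, 28 (7 total).

10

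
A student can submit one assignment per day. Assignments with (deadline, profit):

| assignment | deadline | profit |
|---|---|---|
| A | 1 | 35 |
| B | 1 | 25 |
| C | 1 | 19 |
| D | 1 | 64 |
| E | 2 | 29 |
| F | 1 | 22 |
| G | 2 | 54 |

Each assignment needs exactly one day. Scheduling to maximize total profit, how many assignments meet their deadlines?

2

Take jobs in profit order; each goes to the latest open slot no later than its deadline.
Profit order: D=64 G=54 A=35 E=29 B=25 F=22 C=19
Assign: D→slot 1, G→slot 2, A skipped, E skipped, B skipped, F skipped, C skipped.
Slots: [1:D] [2:G]
2 of 7 scheduled.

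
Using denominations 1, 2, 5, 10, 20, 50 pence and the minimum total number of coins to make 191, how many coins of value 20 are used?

191 − 3×50→41 − 2×20→1 − 1×1→0
Count of 20: 2

2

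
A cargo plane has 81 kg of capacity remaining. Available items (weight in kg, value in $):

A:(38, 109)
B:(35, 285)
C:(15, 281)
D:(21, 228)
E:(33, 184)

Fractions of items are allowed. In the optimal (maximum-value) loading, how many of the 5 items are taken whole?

3

Greedy by value/weight ratio, highest first.
Order: C (281/15=18.73) > D (228/21=10.86) > B (285/35=8.14) > E (184/33=5.58) > A (109/38=2.87)
Fill: take C (15 @ 281) → take D (21 @ 228) → take B (35 @ 285) → take 10/33 of E → 55.76; 81/81 used.
3 item(s) taken whole; one partial (take 10/33 of E).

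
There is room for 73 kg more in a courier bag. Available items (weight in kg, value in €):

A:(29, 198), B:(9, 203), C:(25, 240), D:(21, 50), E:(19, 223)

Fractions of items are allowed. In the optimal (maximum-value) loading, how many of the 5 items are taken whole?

3

Sort by value per unit weight and fill in that order.
Ratios (sorted): B 22.56, E 11.74, C 9.60, A 6.83, D 2.38
take B (9 @ 203); take E (19 @ 223); take C (25 @ 240); take 20/29 of A → 136.55. Capacity used 73/73.
3 item(s) taken whole; one partial (take 20/29 of A).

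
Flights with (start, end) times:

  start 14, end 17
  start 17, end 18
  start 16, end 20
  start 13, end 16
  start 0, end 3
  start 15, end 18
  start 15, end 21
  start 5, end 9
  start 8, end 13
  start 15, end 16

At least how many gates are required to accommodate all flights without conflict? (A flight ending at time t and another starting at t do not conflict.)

5

Count concurrent intervals with a sweep; the peak is the room count.
starts: [0, 5, 8, 13, 14, 15, 15, 15, 16, 17]
ends:   [3, 9, 13, 16, 16, 17, 18, 18, 20, 21]
s0→1 e3→0 s5→1 s8→2 e9→1 e13→0 s13→1 s14→2 s15→3 s15→4 s15→5  — peak 5.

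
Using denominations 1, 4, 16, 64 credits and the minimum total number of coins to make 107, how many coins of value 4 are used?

2

Use the largest denomination that fits, subtract, and repeat.
107 − 1×64→43 − 2×16→11 − 2×4→3 − 3×1→0
Count of 4: 2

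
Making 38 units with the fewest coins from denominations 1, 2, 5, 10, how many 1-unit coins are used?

Use the largest denomination that fits, subtract, and repeat.
38 = 3×10 + 1×5 + 1×2 + 1×1
Count of 1: 1

1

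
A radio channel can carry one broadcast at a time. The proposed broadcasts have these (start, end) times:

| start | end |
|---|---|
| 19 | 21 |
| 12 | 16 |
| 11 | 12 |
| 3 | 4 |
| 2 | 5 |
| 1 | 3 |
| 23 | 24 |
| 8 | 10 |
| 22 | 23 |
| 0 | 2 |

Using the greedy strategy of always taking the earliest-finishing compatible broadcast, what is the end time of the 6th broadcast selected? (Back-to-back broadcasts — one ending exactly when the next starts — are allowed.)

21

Order by finish time; keep every interval that doesn't clash with the previous kept one.
By end time: (0,2), (1,3), (3,4), (2,5), (8,10), (11,12), (12,16), (19,21), (22,23), (23,24).
Pick (0,2); next start ≥ 2 → (3,4); next start ≥ 4 → (8,10); next start ≥ 10 → (11,12); next start ≥ 12 → (12,16); next start ≥ 16 → (19,21); next start ≥ 21 → (22,23); next start ≥ 23 → (23,24).
Selected: (0,2) (3,4) (8,10) (11,12) (12,16) (19,21) (22,23) (23,24)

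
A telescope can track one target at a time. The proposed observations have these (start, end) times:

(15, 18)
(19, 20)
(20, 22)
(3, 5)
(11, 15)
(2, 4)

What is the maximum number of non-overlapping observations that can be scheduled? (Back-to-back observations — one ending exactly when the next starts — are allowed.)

Sort by end time and greedily take each interval whose start is ≥ the last chosen end.
By end time: (2,4), (3,5), (11,15), (15,18), (19,20), (20,22).
Pick (2,4); next start ≥ 4 → (11,15); next start ≥ 15 → (15,18); next start ≥ 18 → (19,20); next start ≥ 20 → (20,22).
Selected 5 observations.

5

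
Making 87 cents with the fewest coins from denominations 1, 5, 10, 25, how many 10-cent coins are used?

1

87 = 3×25 + 1×10 + 2×1
Count of 10: 1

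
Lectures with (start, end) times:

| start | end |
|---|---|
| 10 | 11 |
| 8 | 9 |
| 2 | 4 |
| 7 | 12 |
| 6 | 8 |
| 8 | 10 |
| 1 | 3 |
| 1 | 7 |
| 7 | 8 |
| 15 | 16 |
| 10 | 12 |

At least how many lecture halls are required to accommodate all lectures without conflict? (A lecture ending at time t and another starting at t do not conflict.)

The answer is the maximum number of intervals overlapping at any instant.
Events (time:±→running): 1:+→1 1:+→2 2:+→3 … peak 3.

3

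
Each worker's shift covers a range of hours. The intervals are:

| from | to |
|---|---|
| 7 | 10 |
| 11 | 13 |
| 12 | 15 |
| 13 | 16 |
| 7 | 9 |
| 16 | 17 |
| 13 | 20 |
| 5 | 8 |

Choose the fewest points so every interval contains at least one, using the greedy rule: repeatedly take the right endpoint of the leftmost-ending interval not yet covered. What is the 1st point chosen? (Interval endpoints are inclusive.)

8

Sorted: [5,8] [7,9] [7,10] [11,13] [12,15] [13,16] [16,17] [13,20]
{[5,8],[7,9],[7,10]} hit by 8; {[11,13],[12,15],[13,16]} hit by 13; {[16,17],[13,20]} hit by 17.
Points: 8, 13, 17 (3 total).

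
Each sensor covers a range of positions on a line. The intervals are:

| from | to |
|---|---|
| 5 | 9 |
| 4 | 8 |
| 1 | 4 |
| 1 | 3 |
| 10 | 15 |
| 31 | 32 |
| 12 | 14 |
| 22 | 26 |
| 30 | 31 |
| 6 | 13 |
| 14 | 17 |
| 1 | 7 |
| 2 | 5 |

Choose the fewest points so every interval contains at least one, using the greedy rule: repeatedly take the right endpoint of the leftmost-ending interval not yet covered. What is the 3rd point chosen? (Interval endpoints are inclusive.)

14

By right end: [1,3]  [1,4]  [2,5]  [1,7]  [4,8]  [5,9]  [6,13]  [12,14]  [10,15]  [14,17]  [22,26]  [30,31]  [31,32]
[1,3] uncovered → point at 3; [4,8] uncovered → point at 8; [12,14] uncovered → point at 14; [22,26] uncovered → point at 26; [30,31] uncovered → point at 31.
Points: 3, 8, 14, 26, 31 (5 total).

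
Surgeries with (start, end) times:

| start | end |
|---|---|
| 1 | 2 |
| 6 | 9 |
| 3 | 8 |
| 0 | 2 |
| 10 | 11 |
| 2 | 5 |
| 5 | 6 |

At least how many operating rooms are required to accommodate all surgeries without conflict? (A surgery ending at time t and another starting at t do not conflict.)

starts: [0, 1, 2, 3, 5, 6, 10]
ends:   [2, 2, 5, 6, 8, 9, 11]
s0→1 s1→2  — peak 2.

2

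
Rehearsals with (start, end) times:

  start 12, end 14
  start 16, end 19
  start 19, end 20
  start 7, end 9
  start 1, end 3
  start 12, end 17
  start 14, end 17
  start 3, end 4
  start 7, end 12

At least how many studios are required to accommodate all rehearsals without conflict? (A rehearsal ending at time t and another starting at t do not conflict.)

The answer is the maximum number of intervals overlapping at any instant.
Events (time:±→running): 1:+→1 3:-→0 3:+→1 4:-→0 7:+→1 7:+→2 9:-→1 12:-→0 12:+→1 12:+→2 14:-→1 14:+→2 16:+→3 … peak 3.

3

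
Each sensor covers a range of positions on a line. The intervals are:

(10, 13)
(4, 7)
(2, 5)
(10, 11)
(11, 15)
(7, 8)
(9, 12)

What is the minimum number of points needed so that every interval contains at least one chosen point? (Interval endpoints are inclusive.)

Process intervals by earliest right end; each time one isn't hit yet, stab at its right endpoint.
Sorted: [2,5] [4,7] [7,8] [10,11] [9,12] [10,13] [11,15]
{[2,5],[4,7]} hit by 5; {[7,8]} hit by 8; {[10,11],[9,12],[10,13],[11,15]} hit by 11.
Points: 5, 8, 11 (3 total).

3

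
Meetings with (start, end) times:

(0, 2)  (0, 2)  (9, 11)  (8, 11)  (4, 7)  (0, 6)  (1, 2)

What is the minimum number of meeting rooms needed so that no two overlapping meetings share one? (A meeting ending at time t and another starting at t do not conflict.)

4

The answer is the maximum number of intervals overlapping at any instant.
Events (time:±→running): 0:+→1 0:+→2 0:+→3 1:+→4 … peak 4.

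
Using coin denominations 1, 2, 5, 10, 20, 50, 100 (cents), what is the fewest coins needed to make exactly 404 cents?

404 = 4×100 + 2×2
Total coins = 4 + 2 = 6

6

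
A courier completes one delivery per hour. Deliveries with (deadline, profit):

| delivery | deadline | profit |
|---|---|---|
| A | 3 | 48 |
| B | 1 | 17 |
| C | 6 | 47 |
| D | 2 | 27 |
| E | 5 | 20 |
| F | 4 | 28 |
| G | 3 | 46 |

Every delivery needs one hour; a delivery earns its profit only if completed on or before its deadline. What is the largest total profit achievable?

216

Sort by profit descending; place each in the latest free slot ≤ its deadline.
Profit order: A=48 C=47 G=46 F=28 D=27 E=20 B=17
Assign: A→slot 3, C→slot 6, G→slot 2, F→slot 4, D→slot 1, E→slot 5, B skipped.
Slots: [1:D] [2:G] [3:A] [4:F] [5:E] [6:C]
Profit = 27 + 46 + 48 + 28 + 20 + 47 = 216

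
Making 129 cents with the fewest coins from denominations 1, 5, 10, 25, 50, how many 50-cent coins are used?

2

Use the largest denomination that fits, subtract, and repeat.
129 = 2×50 + 1×25 + 4×1
Count of 50: 2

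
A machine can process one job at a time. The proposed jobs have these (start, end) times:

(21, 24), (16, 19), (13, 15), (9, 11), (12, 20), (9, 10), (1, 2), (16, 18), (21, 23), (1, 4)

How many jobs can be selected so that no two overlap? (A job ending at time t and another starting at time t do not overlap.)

By end time: (1,2), (1,4), (9,10), (9,11), (13,15), (16,18), (16,19), (12,20), (21,23), (21,24).
Pick (1,2); next start ≥ 2 → (9,10); next start ≥ 10 → (13,15); next start ≥ 15 → (16,18); next start ≥ 18 → (21,23).
Selected 5 jobs.

5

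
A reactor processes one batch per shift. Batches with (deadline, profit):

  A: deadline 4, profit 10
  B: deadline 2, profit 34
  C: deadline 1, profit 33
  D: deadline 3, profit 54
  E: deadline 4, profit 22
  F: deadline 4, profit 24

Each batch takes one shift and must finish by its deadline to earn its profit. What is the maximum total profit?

145

Profit order: D=54 B=34 C=33 F=24 E=22 A=10
Assign: D→slot 3, B→slot 2, C→slot 1, F→slot 4, E skipped, A skipped.
Slots: [1:C] [2:B] [3:D] [4:F]
Profit = 33 + 34 + 54 + 24 = 145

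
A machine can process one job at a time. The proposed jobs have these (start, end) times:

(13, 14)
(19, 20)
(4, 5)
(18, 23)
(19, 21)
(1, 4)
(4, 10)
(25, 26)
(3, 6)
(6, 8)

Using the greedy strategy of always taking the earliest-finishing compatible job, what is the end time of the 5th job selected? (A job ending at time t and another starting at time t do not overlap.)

20

Sort by end time and greedily take each interval whose start is ≥ the last chosen end.
Sorted by end: (1,4)  (4,5)  (3,6)  (6,8)  (4,10)  (13,14)  (19,20)  (19,21)  (18,23)  (25,26)
take (1,4); take (4,5); take (6,8); skip (4,10); take (13,14); take (19,20); take (25,26).
Selected: (1,4) (4,5) (6,8) (13,14) (19,20) (25,26)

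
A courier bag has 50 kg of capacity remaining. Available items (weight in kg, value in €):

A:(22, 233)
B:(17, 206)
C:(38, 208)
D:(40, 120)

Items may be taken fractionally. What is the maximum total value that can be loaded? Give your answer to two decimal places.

499.21

Sort by value per unit weight and fill in that order.
Order: B (206/17=12.12) > A (233/22=10.59) > C (208/38=5.47) > D (120/40=3.00)
Fill: take B (17 @ 206) → take A (22 @ 233) → take 11/38 of C → 60.21; 50/50 used.
Total value = 499.21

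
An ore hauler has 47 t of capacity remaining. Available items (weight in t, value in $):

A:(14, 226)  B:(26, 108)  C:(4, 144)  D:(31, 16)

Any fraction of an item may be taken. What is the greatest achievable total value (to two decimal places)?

479.55

Sort by value per unit weight and fill in that order.
Order: C (144/4=36.00) > A (226/14=16.14) > B (108/26=4.15) > D (16/31=0.52)
Fill: take C (4 @ 144) → take A (14 @ 226) → take B (26 @ 108) → take 3/31 of D → 1.55; 47/47 used.
Total value = 479.55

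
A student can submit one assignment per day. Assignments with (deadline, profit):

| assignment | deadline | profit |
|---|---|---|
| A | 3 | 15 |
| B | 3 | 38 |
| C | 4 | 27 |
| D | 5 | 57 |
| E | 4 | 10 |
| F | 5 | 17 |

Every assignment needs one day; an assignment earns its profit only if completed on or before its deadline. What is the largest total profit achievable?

Profit order: D=57 B=38 C=27 F=17 A=15 E=10
Assign: D→slot 5, B→slot 3, C→slot 4, F→slot 2, A→slot 1, E skipped.
Slots: [1:A] [2:F] [3:B] [4:C] [5:D]
Profit = 15 + 17 + 38 + 27 + 57 = 154

154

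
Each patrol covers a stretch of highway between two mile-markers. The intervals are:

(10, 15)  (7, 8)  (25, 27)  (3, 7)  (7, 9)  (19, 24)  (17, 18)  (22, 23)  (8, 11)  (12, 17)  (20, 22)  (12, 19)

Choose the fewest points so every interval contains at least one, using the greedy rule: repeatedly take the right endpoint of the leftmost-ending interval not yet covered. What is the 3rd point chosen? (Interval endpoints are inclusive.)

17

Sort by right endpoint; whenever an interval is uncovered, place a point at its right end.
Sorted: [3,7] [7,8] [7,9] [8,11] [10,15] [12,17] [17,18] [12,19] [20,22] [22,23] [19,24] [25,27]
{[3,7],[7,8],[7,9]} hit by 7; {[8,11],[10,15]} hit by 11; {[12,17],[17,18],[12,19]} hit by 17; {[20,22],[22,23],[19,24]} hit by 22; {[25,27]} hit by 27.
Points: 7, 11, 17, 22, 27 (5 total).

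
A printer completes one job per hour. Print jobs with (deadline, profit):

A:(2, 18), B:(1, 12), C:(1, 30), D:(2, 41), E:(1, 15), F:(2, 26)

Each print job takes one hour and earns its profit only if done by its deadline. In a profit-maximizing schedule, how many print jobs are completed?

2

By profit: D(d2,41), C(d1,30), F(d2,26), A(d2,18), E(d1,15), B(d1,12)
D→slot 2; C→slot 1; F skipped; A skipped; E skipped; B skipped.
2 of 6 scheduled.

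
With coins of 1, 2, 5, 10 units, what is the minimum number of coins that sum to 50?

50 − 5×10→0
Total coins = 5 = 5

5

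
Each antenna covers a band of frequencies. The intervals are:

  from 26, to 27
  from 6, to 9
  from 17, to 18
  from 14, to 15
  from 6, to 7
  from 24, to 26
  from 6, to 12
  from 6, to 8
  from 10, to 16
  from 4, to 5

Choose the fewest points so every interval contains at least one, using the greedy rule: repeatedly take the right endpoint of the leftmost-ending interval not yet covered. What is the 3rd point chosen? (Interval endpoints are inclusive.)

15

Sort by right endpoint; whenever an interval is uncovered, place a point at its right end.
Sorted: [4,5] [6,7] [6,8] [6,9] [6,12] [14,15] [10,16] [17,18] [24,26] [26,27]
{[4,5]} hit by 5; {[6,7],[6,8],[6,9],[6,12]} hit by 7; {[14,15],[10,16]} hit by 15; {[17,18]} hit by 18; {[24,26],[26,27]} hit by 26.
Points: 5, 7, 15, 18, 26 (5 total).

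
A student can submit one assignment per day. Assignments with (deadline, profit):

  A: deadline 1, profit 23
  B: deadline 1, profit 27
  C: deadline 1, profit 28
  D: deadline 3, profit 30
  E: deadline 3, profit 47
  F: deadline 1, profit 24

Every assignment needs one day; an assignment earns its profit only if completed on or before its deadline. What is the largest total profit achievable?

Sort by profit descending; place each in the latest free slot ≤ its deadline.
By profit: E(d3,47), D(d3,30), C(d1,28), B(d1,27), F(d1,24), A(d1,23)
E→slot 3; D→slot 2; C→slot 1; B skipped; F skipped; A skipped.
Profit = 28 + 30 + 47 = 105

105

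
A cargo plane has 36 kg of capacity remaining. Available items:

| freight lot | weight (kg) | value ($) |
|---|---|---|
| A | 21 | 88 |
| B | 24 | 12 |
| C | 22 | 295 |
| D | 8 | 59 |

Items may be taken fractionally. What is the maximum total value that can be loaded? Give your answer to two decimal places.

379.14

Order: C (295/22=13.41) > D (59/8=7.38) > A (88/21=4.19) > B (12/24=0.50)
Fill: take C (22 @ 295) → take D (8 @ 59) → take 6/21 of A → 25.14; 36/36 used.
Total value = 379.14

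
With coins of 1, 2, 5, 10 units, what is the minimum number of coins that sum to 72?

72 − 7×10→2 − 1×2→0
Total coins = 7 + 1 = 8

8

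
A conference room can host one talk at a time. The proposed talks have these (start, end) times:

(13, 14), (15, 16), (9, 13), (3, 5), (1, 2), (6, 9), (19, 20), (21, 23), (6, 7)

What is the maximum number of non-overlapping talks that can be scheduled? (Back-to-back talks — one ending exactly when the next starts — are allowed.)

Sort by end time and greedily take each interval whose start is ≥ the last chosen end.
By end time: (1,2), (3,5), (6,7), (6,9), (9,13), (13,14), (15,16), (19,20), (21,23).
Pick (1,2); next start ≥ 2 → (3,5); next start ≥ 5 → (6,7); next start ≥ 7 → (9,13); next start ≥ 13 → (13,14); next start ≥ 14 → (15,16); next start ≥ 16 → (19,20); next start ≥ 20 → (21,23).
Selected 8 talks.

8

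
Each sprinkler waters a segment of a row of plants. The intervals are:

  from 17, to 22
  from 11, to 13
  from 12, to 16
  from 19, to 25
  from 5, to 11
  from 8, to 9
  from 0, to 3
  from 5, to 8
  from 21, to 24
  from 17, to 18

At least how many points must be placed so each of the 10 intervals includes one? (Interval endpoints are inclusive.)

Sort by right endpoint; whenever an interval is uncovered, place a point at its right end.
By right end: [0,3]  [5,8]  [8,9]  [5,11]  [11,13]  [12,16]  [17,18]  [17,22]  [21,24]  [19,25]
[0,3] uncovered → point at 3; [5,8] uncovered → point at 8; [11,13] uncovered → point at 13; [17,18] uncovered → point at 18; [21,24] uncovered → point at 24.
Points: 3, 8, 13, 18, 24 (5 total).

5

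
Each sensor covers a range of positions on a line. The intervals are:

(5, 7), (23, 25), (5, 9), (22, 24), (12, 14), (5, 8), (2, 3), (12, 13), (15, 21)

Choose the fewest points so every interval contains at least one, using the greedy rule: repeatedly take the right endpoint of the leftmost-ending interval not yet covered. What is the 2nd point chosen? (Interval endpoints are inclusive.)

By right end: [2,3]  [5,7]  [5,8]  [5,9]  [12,13]  [12,14]  [15,21]  [22,24]  [23,25]
[2,3] uncovered → point at 3; [5,7] uncovered → point at 7; [12,13] uncovered → point at 13; [15,21] uncovered → point at 21; [22,24] uncovered → point at 24.
Points: 3, 7, 13, 21, 24 (5 total).

7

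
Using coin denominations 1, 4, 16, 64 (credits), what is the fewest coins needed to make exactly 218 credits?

8

Use the largest denomination that fits, subtract, and repeat.
218 = 3×64 + 1×16 + 2×4 + 2×1
Total coins = 3 + 1 + 2 + 2 = 8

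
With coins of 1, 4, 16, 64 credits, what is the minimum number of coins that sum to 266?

8

Use the largest denomination that fits, subtract, and repeat.
266 − 4×64→10 − 2×4→2 − 2×1→0
Total coins = 4 + 2 + 2 = 8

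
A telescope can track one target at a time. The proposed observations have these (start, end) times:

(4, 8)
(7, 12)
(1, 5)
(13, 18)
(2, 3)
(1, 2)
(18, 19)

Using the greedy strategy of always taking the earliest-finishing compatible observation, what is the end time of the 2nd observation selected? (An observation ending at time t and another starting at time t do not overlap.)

By end time: (1,2), (2,3), (1,5), (4,8), (7,12), (13,18), (18,19).
Pick (1,2); next start ≥ 2 → (2,3); next start ≥ 3 → (4,8); next start ≥ 8 → (13,18); next start ≥ 18 → (18,19).
Selected: (1,2) (2,3) (4,8) (13,18) (18,19)

3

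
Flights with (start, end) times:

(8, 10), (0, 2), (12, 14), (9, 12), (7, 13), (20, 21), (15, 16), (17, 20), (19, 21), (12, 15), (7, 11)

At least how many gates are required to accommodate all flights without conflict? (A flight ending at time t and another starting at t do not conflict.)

4

starts: [0, 7, 7, 8, 9, 12, 12, 15, 17, 19, 20]
ends:   [2, 10, 11, 12, 13, 14, 15, 16, 20, 21, 21]
s0→1 e2→0 s7→1 s7→2 s8→3 s9→4  — peak 4.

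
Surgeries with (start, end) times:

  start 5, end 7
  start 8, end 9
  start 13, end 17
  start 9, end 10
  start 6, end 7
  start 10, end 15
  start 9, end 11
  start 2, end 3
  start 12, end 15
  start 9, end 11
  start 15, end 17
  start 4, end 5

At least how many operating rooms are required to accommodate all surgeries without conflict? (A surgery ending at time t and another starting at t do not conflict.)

Events (time:±→running): 2:+→1 3:-→0 4:+→1 5:-→0 5:+→1 6:+→2 7:-→1 7:-→0 8:+→1 9:-→0 9:+→1 9:+→2 9:+→3 … peak 3.

3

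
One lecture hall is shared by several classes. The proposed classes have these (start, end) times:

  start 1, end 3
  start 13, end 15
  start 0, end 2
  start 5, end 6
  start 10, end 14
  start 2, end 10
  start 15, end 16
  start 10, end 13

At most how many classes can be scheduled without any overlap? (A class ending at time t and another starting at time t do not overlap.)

5

Greedy by earliest finish: after sorting by end time, pick each interval compatible with the last pick.
Sorted by end: (0,2)  (1,3)  (5,6)  (2,10)  (10,13)  (10,14)  (13,15)  (15,16)
take (0,2); take (5,6); take (10,13); take (13,15); take (15,16).
Selected 5 classes.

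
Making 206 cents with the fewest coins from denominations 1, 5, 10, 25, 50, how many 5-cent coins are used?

206 − 4×50→6 − 1×5→1 − 1×1→0
Count of 5: 1

1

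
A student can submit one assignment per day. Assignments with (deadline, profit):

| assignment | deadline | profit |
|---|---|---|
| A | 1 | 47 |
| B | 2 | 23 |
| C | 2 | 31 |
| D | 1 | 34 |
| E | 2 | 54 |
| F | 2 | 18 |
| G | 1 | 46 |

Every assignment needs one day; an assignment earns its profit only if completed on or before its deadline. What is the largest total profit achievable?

Profit order: E=54 A=47 G=46 D=34 C=31 B=23 F=18
Assign: E→slot 2, A→slot 1, G skipped, D skipped, C skipped, B skipped, F skipped.
Slots: [1:A] [2:E]
Profit = 47 + 54 = 101

101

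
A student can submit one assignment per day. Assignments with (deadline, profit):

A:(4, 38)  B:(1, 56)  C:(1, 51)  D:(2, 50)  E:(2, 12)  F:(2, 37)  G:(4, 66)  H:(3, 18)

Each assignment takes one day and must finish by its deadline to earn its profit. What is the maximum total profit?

Take jobs in profit order; each goes to the latest open slot no later than its deadline.
By profit: G(d4,66), B(d1,56), C(d1,51), D(d2,50), A(d4,38), F(d2,37), H(d3,18), E(d2,12)
G→slot 4; B→slot 1; C skipped; D→slot 2; A→slot 3; F skipped; H skipped; E skipped.
Profit = 56 + 50 + 38 + 66 = 210

210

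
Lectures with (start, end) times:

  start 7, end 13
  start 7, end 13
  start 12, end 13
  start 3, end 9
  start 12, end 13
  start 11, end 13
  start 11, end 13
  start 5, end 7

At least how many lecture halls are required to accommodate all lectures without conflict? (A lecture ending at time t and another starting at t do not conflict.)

starts: [3, 5, 7, 7, 11, 11, 12, 12]
ends:   [7, 9, 13, 13, 13, 13, 13, 13]
s3→1 s5→2 e7→1 s7→2 s7→3 e9→2 s11→3 s11→4 s12→5 s12→6  — peak 6.

6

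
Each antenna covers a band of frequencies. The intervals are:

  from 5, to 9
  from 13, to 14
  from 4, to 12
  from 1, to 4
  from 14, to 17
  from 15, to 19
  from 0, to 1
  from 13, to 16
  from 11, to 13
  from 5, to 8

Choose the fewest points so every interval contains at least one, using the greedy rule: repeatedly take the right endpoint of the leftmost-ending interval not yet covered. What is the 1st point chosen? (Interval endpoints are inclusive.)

1

Sorted: [0,1] [1,4] [5,8] [5,9] [4,12] [11,13] [13,14] [13,16] [14,17] [15,19]
{[0,1],[1,4]} hit by 1; {[5,8],[5,9],[4,12]} hit by 8; {[11,13],[13,14],[13,16]} hit by 13; {[14,17],[15,19]} hit by 17.
Points: 1, 8, 13, 17 (4 total).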